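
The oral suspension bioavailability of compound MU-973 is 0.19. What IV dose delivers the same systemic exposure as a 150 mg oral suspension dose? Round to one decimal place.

Systemic exposure from an extravascular dose = F × D_ev, so the equivalent IV dose is F × D_ev.
D_iv = F × D_ev = 0.19 × 150 = 28.5 mg

D_iv = 28.5 mg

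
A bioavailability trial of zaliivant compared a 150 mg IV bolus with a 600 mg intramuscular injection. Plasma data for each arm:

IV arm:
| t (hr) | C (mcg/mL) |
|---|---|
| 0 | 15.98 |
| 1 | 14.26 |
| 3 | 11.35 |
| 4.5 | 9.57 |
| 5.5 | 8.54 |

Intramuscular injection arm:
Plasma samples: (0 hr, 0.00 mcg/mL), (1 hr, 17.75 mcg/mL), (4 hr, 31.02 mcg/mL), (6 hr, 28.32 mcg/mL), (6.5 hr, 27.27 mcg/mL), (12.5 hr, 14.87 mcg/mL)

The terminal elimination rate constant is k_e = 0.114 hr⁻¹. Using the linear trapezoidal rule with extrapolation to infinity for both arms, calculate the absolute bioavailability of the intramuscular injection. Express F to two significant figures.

F = 0.73

Trapezoidal AUC_0→5.5 (IV):
  [0→1]: (15.98+14.26)/2 × 1 = 15.12
  [1→3]: (14.26+11.35)/2 × 2 = 25.61
  [3→4.5]: (11.35+9.57)/2 × 1.5 = 15.69
  [4.5→5.5]: (9.57+8.54)/2 × 1 = 9.055
  Sum = 65.475 mcg/mL·hr
IV tail: 8.54/0.114 = 74.912; AUC_iv,0→∞ = 65.475 + 74.912 = 140.387 mcg/mL·hr
Trapezoidal AUC_0→12.5 (intramuscular injection):
  [0→1]: (0.00+17.75)/2 × 1 = 8.875
  [1→4]: (17.75+31.02)/2 × 3 = 73.155
  [4→6]: (31.02+28.32)/2 × 2 = 59.34
  [6→6.5]: (28.32+27.27)/2 × 0.5 = 13.8975
  [6.5→12.5]: (27.27+14.87)/2 × 6 = 126.42
  Sum = 281.6875 mcg/mL·hr
intramuscular injection tail: 14.87/0.114 = 130.439; AUC_ev,0→∞ = 281.6875 + 130.439 = 412.1265 mcg/mL·hr
F = (AUC_ev/D_ev)/(AUC_iv/D_iv) = (412.1265/600)/(140.387/150) = 0.6868775/0.935913 = 0.7339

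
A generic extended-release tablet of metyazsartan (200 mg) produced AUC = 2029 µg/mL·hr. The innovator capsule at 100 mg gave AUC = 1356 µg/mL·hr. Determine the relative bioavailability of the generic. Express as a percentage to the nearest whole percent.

F_rel = 75%

F_rel = (AUC_test/D_test) / (AUC_ref/D_ref)
      = (2029/200) / (1356/100)
      = 10.145 / 13.56 = 0.7482 = 74.82%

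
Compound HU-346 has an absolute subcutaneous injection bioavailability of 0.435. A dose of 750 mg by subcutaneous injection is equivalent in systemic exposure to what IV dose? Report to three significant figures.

D_iv = 326 mg

Systemic exposure from an extravascular dose = F × D_ev, so the equivalent IV dose is F × D_ev.
D_iv = F × D_ev = 0.435 × 750 = 326.25 mg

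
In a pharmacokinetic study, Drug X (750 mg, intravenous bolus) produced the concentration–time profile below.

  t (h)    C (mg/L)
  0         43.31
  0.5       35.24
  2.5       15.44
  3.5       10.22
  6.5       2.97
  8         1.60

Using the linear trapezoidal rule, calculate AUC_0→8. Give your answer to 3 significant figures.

Trapezoidal AUC_0→8:
  [0→0.5]: (43.31+35.24)/2 × 0.5 = 19.6375
  [0.5→2.5]: (35.24+15.44)/2 × 2 = 50.68
  [2.5→3.5]: (15.44+10.22)/2 × 1 = 12.83
  [3.5→6.5]: (10.22+2.97)/2 × 3 = 19.785
  [6.5→8]: (2.97+1.60)/2 × 1.5 = 3.4275
  Sum = 106.36 mg/L·h

AUC = 106 mg/L·h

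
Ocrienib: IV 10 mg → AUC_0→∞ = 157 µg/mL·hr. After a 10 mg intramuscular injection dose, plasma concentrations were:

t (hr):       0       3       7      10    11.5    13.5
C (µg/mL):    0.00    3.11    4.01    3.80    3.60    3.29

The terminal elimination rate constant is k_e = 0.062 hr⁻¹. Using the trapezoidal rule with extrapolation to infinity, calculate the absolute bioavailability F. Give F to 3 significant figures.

F = 0.612

Trapezoidal AUC_0→13.5 (intramuscular injection):
  [0→3]: (0.00+3.11)/2 × 3 = 4.665
  [3→7]: (3.11+4.01)/2 × 4 = 14.24
  [7→10]: (4.01+3.80)/2 × 3 = 11.715
  [10→11.5]: (3.80+3.60)/2 × 1.5 = 5.55
  [11.5→13.5]: (3.60+3.29)/2 × 2 = 6.89
  Sum = 43.06 µg/mL·hr
Tail: C_last/k_e = 3.29/0.062 = 53.065
AUC_0→∞ (intramuscular injection) = 43.06 + 53.065 = 96.125 µg/mL·hr
F = (AUC_ev/D_ev)/(AUC_iv/D_iv) = (96.125/10)/(157/10) = 9.6125/15.7 = 0.6123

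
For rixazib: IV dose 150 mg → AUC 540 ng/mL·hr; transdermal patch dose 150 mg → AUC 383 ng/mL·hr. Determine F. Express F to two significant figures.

F = 0.71

F = (AUC_ev / D_ev) / (AUC_iv / D_iv)
  = (383/150) / (540/150)
  = 2.55333 / 3.6 = 0.7093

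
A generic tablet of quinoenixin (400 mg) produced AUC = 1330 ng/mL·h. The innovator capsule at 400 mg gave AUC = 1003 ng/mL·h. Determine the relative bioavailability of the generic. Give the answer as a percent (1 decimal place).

F_rel = (AUC_test/D_test) / (AUC_ref/D_ref)
      = (1330/400) / (1003/400)
      = 3.325 / 2.5075 = 1.3260 = 132.60%

F_rel = 132.6%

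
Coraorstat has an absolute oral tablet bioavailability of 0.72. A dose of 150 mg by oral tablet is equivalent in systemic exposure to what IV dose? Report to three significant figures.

D_iv = 108 mg

Systemic exposure from an extravascular dose = F × D_ev, so the equivalent IV dose is F × D_ev.
D_iv = F × D_ev = 0.72 × 150 = 108 mg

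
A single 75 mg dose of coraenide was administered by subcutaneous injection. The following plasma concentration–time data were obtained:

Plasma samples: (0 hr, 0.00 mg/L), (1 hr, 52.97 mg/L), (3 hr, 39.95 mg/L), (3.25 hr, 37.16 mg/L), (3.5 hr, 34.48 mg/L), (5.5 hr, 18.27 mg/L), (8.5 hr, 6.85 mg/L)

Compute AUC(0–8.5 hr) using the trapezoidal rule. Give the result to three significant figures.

AUC = 228 mg/L·hr

Trapezoidal AUC_0→8.5:
  [0→1]: (0.00+52.97)/2 × 1 = 26.485
  [1→3]: (52.97+39.95)/2 × 2 = 92.92
  [3→3.25]: (39.95+37.16)/2 × 0.25 = 9.63875
  [3.25→3.5]: (37.16+34.48)/2 × 0.25 = 8.955
  [3.5→5.5]: (34.48+18.27)/2 × 2 = 52.75
  [5.5→8.5]: (18.27+6.85)/2 × 3 = 37.68
  Sum = 228.42875 mg/L·hr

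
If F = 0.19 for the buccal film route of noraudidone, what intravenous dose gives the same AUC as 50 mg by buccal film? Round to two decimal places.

Systemic exposure from an extravascular dose = F × D_ev, so the equivalent IV dose is F × D_ev.
D_iv = F × D_ev = 0.19 × 50 = 9.5 mg

D_iv = 9.50 mg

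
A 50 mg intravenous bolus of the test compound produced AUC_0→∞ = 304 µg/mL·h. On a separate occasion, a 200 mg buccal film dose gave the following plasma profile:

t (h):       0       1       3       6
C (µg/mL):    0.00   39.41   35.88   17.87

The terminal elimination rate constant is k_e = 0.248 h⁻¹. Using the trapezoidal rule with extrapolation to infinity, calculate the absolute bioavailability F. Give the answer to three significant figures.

F = 0.204

Trapezoidal AUC_0→6 (buccal film):
  [0→1]: (0.00+39.41)/2 × 1 = 19.705
  [1→3]: (39.41+35.88)/2 × 2 = 75.29
  [3→6]: (35.88+17.87)/2 × 3 = 80.625
  Sum = 175.62 µg/mL·h
Tail: C_last/k_e = 17.87/0.248 = 72.056
AUC_0→∞ (buccal film) = 175.62 + 72.056 = 247.676 µg/mL·h
F = (AUC_ev/D_ev)/(AUC_iv/D_iv) = (247.676/200)/(304/50) = 1.23838/6.08 = 0.2037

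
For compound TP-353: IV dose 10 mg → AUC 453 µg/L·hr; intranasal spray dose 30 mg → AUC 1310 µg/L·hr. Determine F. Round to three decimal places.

F = (AUC_ev / D_ev) / (AUC_iv / D_iv)
  = (1310/30) / (453/10)
  = 43.6667 / 45.3 = 0.9639

F = 0.964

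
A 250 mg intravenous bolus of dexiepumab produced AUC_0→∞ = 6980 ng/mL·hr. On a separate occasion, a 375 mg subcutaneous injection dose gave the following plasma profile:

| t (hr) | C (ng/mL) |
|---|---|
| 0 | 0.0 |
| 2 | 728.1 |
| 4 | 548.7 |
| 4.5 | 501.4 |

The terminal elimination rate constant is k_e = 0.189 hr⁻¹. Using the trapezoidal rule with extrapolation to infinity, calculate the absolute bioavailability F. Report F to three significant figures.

Trapezoidal AUC_0→4.5 (subcutaneous injection):
  [0→2]: (0.0+728.1)/2 × 2 = 728.1
  [2→4]: (728.1+548.7)/2 × 2 = 1276.8
  [4→4.5]: (548.7+501.4)/2 × 0.5 = 262.525
  Sum = 2267.425 ng/mL·hr
Tail: C_last/k_e = 501.4/0.189 = 2652.910
AUC_0→∞ (subcutaneous injection) = 2267.425 + 2652.910 = 4920.335 ng/mL·hr
F = (AUC_ev/D_ev)/(AUC_iv/D_iv) = (4920.335/375)/(6980/250) = 13.1209/27.92 = 0.4699

F = 0.470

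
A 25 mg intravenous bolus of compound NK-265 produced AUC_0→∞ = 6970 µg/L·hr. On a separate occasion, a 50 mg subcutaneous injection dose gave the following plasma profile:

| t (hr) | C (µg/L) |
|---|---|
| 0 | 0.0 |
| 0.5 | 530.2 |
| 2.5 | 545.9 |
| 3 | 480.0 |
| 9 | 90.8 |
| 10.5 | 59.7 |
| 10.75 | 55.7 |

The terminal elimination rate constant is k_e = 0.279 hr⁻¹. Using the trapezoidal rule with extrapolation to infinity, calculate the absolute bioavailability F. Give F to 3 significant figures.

F = 0.251

Trapezoidal AUC_0→10.75 (subcutaneous injection):
  [0→0.5]: (0.0+530.2)/2 × 0.5 = 132.55
  [0.5→2.5]: (530.2+545.9)/2 × 2 = 1076.1
  [2.5→3]: (545.9+480.0)/2 × 0.5 = 256.475
  [3→9]: (480.0+90.8)/2 × 6 = 1712.4
  [9→10.5]: (90.8+59.7)/2 × 1.5 = 112.875
  [10.5→10.75]: (59.7+55.7)/2 × 0.25 = 14.425
  Sum = 3304.825 µg/L·hr
Tail: C_last/k_e = 55.7/0.279 = 199.642
AUC_0→∞ (subcutaneous injection) = 3304.825 + 199.642 = 3504.467 µg/L·hr
F = (AUC_ev/D_ev)/(AUC_iv/D_iv) = (3504.467/50)/(6970/25) = 70.08934/278.8 = 0.2514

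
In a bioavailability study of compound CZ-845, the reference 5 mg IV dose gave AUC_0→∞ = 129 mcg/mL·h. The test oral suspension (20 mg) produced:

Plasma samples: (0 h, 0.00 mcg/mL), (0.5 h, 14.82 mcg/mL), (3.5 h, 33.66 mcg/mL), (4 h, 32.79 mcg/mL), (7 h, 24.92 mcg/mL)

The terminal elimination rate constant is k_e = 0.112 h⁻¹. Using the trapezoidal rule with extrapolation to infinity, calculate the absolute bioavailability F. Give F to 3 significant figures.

F = 0.779

Trapezoidal AUC_0→7 (oral suspension):
  [0→0.5]: (0.00+14.82)/2 × 0.5 = 3.705
  [0.5→3.5]: (14.82+33.66)/2 × 3 = 72.72
  [3.5→4]: (33.66+32.79)/2 × 0.5 = 16.6125
  [4→7]: (32.79+24.92)/2 × 3 = 86.565
  Sum = 179.6025 mcg/mL·h
Tail: C_last/k_e = 24.92/0.112 = 222.500
AUC_0→∞ (oral suspension) = 179.6025 + 222.500 = 402.1025 mcg/mL·h
F = (AUC_ev/D_ev)/(AUC_iv/D_iv) = (402.1025/20)/(129/5) = 20.105125/25.8 = 0.7793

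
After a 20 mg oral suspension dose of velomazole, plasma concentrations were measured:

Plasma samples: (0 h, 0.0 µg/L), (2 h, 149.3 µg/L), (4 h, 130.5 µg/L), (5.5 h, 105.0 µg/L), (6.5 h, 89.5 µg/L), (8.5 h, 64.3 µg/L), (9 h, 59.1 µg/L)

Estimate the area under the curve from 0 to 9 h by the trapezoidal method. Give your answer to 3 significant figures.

Trapezoidal AUC_0→9:
  [0→2]: (0.0+149.3)/2 × 2 = 149.3
  [2→4]: (149.3+130.5)/2 × 2 = 279.8
  [4→5.5]: (130.5+105.0)/2 × 1.5 = 176.625
  [5.5→6.5]: (105.0+89.5)/2 × 1 = 97.25
  [6.5→8.5]: (89.5+64.3)/2 × 2 = 153.8
  [8.5→9]: (64.3+59.1)/2 × 0.5 = 30.85
  Sum = 887.625 µg/L·h

AUC = 888 µg/L·h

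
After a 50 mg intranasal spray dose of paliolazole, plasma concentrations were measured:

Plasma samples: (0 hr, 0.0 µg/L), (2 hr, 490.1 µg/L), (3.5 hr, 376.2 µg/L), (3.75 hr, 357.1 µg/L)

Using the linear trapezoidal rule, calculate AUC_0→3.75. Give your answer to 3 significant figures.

Trapezoidal AUC_0→3.75:
  [0→2]: (0.0+490.1)/2 × 2 = 490.1
  [2→3.5]: (490.1+376.2)/2 × 1.5 = 649.725
  [3.5→3.75]: (376.2+357.1)/2 × 0.25 = 91.6625
  Sum = 1231.4875 µg/L·hr

AUC = 1230 µg/L·hr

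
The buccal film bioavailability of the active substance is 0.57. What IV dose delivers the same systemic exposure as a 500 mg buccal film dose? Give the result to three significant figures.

Systemic exposure from an extravascular dose = F × D_ev, so the equivalent IV dose is F × D_ev.
D_iv = F × D_ev = 0.57 × 500 = 285 mg

D_iv = 285 mg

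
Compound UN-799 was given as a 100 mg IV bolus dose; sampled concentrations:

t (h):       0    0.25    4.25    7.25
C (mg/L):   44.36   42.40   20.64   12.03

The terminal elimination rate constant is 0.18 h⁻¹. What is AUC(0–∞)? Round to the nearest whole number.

AUC = 253 mg/L·h

Trapezoidal AUC_0→7.25:
  [0→0.25]: (44.36+42.40)/2 × 0.25 = 10.845
  [0.25→4.25]: (42.40+20.64)/2 × 4 = 126.08
  [4.25→7.25]: (20.64+12.03)/2 × 3 = 49.005
  Sum = 185.93 mg/L·h
Extrapolated tail: C_last / k_e = 12.03 / 0.18 = 66.833
AUC_0→∞ = 185.93 + 66.833 = 252.763 mg/L·h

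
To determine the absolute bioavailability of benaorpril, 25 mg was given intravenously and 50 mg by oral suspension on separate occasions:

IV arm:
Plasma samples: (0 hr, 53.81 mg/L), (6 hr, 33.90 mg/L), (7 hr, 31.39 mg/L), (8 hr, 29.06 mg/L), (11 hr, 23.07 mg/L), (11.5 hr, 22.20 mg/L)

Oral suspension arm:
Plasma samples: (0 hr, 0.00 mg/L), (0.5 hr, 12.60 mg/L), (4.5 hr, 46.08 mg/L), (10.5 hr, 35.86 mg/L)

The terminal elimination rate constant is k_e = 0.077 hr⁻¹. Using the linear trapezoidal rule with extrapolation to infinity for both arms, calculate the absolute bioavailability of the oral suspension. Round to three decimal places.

F = 0.591

Trapezoidal AUC_0→11.5 (IV):
  [0→6]: (53.81+33.90)/2 × 6 = 263.13
  [6→7]: (33.90+31.39)/2 × 1 = 32.645
  [7→8]: (31.39+29.06)/2 × 1 = 30.225
  [8→11]: (29.06+23.07)/2 × 3 = 78.195
  [11→11.5]: (23.07+22.20)/2 × 0.5 = 11.3175
  Sum = 415.5125 mg/L·hr
IV tail: 22.20/0.077 = 288.312; AUC_iv,0→∞ = 415.5125 + 288.312 = 703.8245 mg/L·hr
Trapezoidal AUC_0→10.5 (oral suspension):
  [0→0.5]: (0.00+12.60)/2 × 0.5 = 3.15
  [0.5→4.5]: (12.60+46.08)/2 × 4 = 117.36
  [4.5→10.5]: (46.08+35.86)/2 × 6 = 245.82
  Sum = 366.33 mg/L·hr
oral suspension tail: 35.86/0.077 = 465.714; AUC_ev,0→∞ = 366.33 + 465.714 = 832.044 mg/L·hr
F = (AUC_ev/D_ev)/(AUC_iv/D_iv) = (832.044/50)/(703.8245/25) = 16.64088/28.15298 = 0.5911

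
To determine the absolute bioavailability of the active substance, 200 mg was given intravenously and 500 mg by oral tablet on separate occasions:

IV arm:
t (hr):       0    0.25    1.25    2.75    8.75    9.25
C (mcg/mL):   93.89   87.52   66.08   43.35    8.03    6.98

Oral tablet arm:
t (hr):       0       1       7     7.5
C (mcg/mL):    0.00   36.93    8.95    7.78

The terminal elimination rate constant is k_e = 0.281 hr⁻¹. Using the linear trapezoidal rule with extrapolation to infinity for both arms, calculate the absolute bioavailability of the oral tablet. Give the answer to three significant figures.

F = 0.206

Trapezoidal AUC_0→9.25 (IV):
  [0→0.25]: (93.89+87.52)/2 × 0.25 = 22.67625
  [0.25→1.25]: (87.52+66.08)/2 × 1 = 76.8
  [1.25→2.75]: (66.08+43.35)/2 × 1.5 = 82.0725
  [2.75→8.75]: (43.35+8.03)/2 × 6 = 154.14
  [8.75→9.25]: (8.03+6.98)/2 × 0.5 = 3.7525
  Sum = 339.44125 mcg/mL·hr
IV tail: 6.98/0.281 = 24.840; AUC_iv,0→∞ = 339.44125 + 24.840 = 364.28125 mcg/mL·hr
Trapezoidal AUC_0→7.5 (oral tablet):
  [0→1]: (0.00+36.93)/2 × 1 = 18.465
  [1→7]: (36.93+8.95)/2 × 6 = 137.64
  [7→7.5]: (8.95+7.78)/2 × 0.5 = 4.1825
  Sum = 160.2875 mcg/mL·hr
oral tablet tail: 7.78/0.281 = 27.687; AUC_ev,0→∞ = 160.2875 + 27.687 = 187.9745 mcg/mL·hr
F = (AUC_ev/D_ev)/(AUC_iv/D_iv) = (187.9745/500)/(364.28125/200) = 0.375949/1.82141 = 0.2064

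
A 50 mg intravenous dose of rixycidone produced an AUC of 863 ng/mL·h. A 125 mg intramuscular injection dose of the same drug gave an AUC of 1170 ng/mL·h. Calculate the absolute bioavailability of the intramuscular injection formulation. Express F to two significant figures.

F = 0.54

F = (AUC_ev / D_ev) / (AUC_iv / D_iv)
  = (1170/125) / (863/50)
  = 9.36 / 17.26 = 0.5423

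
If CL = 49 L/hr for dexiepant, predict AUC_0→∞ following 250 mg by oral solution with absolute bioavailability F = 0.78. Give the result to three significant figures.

AUC = 3.98 mg/L·hr

AUC_0→∞ = F × Dose / CL
        = 0.78 × 250 / 49 = 3.97959 mg/L·hr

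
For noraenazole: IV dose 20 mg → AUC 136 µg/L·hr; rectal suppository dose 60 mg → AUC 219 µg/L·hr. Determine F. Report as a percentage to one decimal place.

F = 53.7%

F = (AUC_ev / D_ev) / (AUC_iv / D_iv)
  = (219/60) / (136/20)
  = 3.65 / 6.8 = 0.5368
  = 53.68%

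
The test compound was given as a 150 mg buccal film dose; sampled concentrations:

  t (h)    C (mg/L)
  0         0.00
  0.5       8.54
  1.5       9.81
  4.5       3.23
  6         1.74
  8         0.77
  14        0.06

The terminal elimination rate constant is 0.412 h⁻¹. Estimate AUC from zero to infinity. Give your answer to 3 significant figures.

Trapezoidal AUC_0→14:
  [0→0.5]: (0.00+8.54)/2 × 0.5 = 2.135
  [0.5→1.5]: (8.54+9.81)/2 × 1 = 9.175
  [1.5→4.5]: (9.81+3.23)/2 × 3 = 19.56
  [4.5→6]: (3.23+1.74)/2 × 1.5 = 3.7275
  [6→8]: (1.74+0.77)/2 × 2 = 2.51
  [8→14]: (0.77+0.06)/2 × 6 = 2.49
  Sum = 39.5975 mg/L·h
Extrapolated tail: C_last / k_e = 0.06 / 0.412 = 0.146
AUC_0→∞ = 39.5975 + 0.146 = 39.7435 mg/L·h

AUC = 39.7 mg/L·h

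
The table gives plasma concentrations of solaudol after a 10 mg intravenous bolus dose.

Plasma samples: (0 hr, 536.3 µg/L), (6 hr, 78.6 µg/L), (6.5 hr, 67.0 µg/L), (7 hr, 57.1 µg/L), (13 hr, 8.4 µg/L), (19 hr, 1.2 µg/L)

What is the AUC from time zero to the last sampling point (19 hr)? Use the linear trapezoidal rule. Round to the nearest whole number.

Trapezoidal AUC_0→19:
  [0→6]: (536.3+78.6)/2 × 6 = 1844.7
  [6→6.5]: (78.6+67.0)/2 × 0.5 = 36.4
  [6.5→7]: (67.0+57.1)/2 × 0.5 = 31.025
  [7→13]: (57.1+8.4)/2 × 6 = 196.5
  [13→19]: (8.4+1.2)/2 × 6 = 28.8
  Sum = 2137.425 µg/L·hr

AUC = 2137 µg/L·hr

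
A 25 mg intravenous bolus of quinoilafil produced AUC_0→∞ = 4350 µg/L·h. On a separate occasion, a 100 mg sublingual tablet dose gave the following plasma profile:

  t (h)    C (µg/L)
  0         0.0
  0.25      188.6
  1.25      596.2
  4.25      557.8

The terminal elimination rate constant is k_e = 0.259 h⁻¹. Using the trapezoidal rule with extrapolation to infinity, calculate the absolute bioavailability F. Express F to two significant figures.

F = 0.25

Trapezoidal AUC_0→4.25 (sublingual tablet):
  [0→0.25]: (0.0+188.6)/2 × 0.25 = 23.575
  [0.25→1.25]: (188.6+596.2)/2 × 1 = 392.4
  [1.25→4.25]: (596.2+557.8)/2 × 3 = 1731.0
  Sum = 2146.975 µg/L·h
Tail: C_last/k_e = 557.8/0.259 = 2153.668
AUC_0→∞ (sublingual tablet) = 2146.975 + 2153.668 = 4300.643 µg/L·h
F = (AUC_ev/D_ev)/(AUC_iv/D_iv) = (4300.643/100)/(4350/25) = 43.00643/174 = 0.2472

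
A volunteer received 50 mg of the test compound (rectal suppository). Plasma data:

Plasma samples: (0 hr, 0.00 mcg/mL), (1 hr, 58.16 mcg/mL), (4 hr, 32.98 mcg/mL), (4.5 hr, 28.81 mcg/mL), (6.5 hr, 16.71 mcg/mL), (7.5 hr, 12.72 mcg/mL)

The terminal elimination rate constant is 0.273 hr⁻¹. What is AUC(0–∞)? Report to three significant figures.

Trapezoidal AUC_0→7.5:
  [0→1]: (0.00+58.16)/2 × 1 = 29.08
  [1→4]: (58.16+32.98)/2 × 3 = 136.71
  [4→4.5]: (32.98+28.81)/2 × 0.5 = 15.4475
  [4.5→6.5]: (28.81+16.71)/2 × 2 = 45.52
  [6.5→7.5]: (16.71+12.72)/2 × 1 = 14.715
  Sum = 241.4725 mcg/mL·hr
Extrapolated tail: C_last / k_e = 12.72 / 0.273 = 46.593
AUC_0→∞ = 241.4725 + 46.593 = 288.0655 mcg/mL·hr

AUC = 288 mcg/mL·hr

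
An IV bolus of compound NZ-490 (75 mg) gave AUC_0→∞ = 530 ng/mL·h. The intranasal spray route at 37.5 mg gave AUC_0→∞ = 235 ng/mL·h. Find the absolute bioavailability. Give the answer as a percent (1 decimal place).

F = 88.7%

F = (AUC_ev / D_ev) / (AUC_iv / D_iv)
  = (235/37.5) / (530/75)
  = 6.26667 / 7.06667 = 0.8868
  = 88.68%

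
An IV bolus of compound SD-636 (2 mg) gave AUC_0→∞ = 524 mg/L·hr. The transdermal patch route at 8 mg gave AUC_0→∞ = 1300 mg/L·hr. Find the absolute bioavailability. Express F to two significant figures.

F = 0.62

F = (AUC_ev / D_ev) / (AUC_iv / D_iv)
  = (1300/8) / (524/2)
  = 162.5 / 262 = 0.6202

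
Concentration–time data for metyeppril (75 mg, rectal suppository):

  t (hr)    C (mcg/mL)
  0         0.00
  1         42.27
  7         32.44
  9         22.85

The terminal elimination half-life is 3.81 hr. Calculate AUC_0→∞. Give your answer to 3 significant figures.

Trapezoidal AUC_0→9:
  [0→1]: (0.00+42.27)/2 × 1 = 21.135
  [1→7]: (42.27+32.44)/2 × 6 = 224.13
  [7→9]: (32.44+22.85)/2 × 2 = 55.29
  Sum = 300.555 mcg/mL·hr
k_e = ln2 / t½ = 0.693147 / 3.81 = 0.1819 hr^-1
Extrapolated tail: C_last / k_e = 22.85 / 0.1819 = 125.618
AUC_0→∞ = 300.555 + 125.618 = 426.173 mcg/mL·hr

AUC = 426 mcg/mL·hr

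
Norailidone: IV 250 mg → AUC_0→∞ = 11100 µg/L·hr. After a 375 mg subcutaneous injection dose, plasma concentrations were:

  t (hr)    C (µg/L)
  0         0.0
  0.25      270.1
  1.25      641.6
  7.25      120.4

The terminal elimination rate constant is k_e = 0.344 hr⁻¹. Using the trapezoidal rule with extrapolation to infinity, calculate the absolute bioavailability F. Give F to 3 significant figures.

F = 0.188

Trapezoidal AUC_0→7.25 (subcutaneous injection):
  [0→0.25]: (0.0+270.1)/2 × 0.25 = 33.7625
  [0.25→1.25]: (270.1+641.6)/2 × 1 = 455.85
  [1.25→7.25]: (641.6+120.4)/2 × 6 = 2286.0
  Sum = 2775.6125 µg/L·hr
Tail: C_last/k_e = 120.4/0.344 = 350.000
AUC_0→∞ (subcutaneous injection) = 2775.6125 + 350.000 = 3125.6125 µg/L·hr
F = (AUC_ev/D_ev)/(AUC_iv/D_iv) = (3125.6125/375)/(11100/250) = 8.33497/44.4 = 0.1877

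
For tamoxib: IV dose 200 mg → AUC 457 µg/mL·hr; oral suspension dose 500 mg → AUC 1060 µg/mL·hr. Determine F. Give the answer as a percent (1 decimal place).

F = (AUC_ev / D_ev) / (AUC_iv / D_iv)
  = (1060/500) / (457/200)
  = 2.12 / 2.285 = 0.9278
  = 92.78%

F = 92.8%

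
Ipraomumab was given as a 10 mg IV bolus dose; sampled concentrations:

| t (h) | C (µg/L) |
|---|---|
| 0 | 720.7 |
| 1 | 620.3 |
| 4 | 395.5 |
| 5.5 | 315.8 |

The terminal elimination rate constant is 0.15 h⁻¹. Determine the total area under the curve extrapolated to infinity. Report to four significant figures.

AUC = 4833 µg/L·h

Trapezoidal AUC_0→5.5:
  [0→1]: (720.7+620.3)/2 × 1 = 670.5
  [1→4]: (620.3+395.5)/2 × 3 = 1523.7
  [4→5.5]: (395.5+315.8)/2 × 1.5 = 533.475
  Sum = 2727.675 µg/L·h
Extrapolated tail: C_last / k_e = 315.8 / 0.15 = 2105.333
AUC_0→∞ = 2727.675 + 2105.333 = 4833.008 µg/L·h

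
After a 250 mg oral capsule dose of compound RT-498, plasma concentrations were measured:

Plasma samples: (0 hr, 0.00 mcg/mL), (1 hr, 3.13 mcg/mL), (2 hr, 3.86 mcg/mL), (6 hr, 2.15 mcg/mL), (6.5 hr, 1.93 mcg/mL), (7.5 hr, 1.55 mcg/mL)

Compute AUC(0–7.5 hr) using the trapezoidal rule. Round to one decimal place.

AUC = 19.8 mcg/mL·hr

Trapezoidal AUC_0→7.5:
  [0→1]: (0.00+3.13)/2 × 1 = 1.565
  [1→2]: (3.13+3.86)/2 × 1 = 3.495
  [2→6]: (3.86+2.15)/2 × 4 = 12.02
  [6→6.5]: (2.15+1.93)/2 × 0.5 = 1.02
  [6.5→7.5]: (1.93+1.55)/2 × 1 = 1.74
  Sum = 19.84 mcg/mL·hr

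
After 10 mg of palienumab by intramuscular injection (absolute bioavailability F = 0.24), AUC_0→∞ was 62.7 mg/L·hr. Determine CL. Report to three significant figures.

CL = 0.0383 L/hr

CL = F × Dose / AUC_0→∞
   = 0.24 × 10 / 62.7 = 0.0382775 L/hr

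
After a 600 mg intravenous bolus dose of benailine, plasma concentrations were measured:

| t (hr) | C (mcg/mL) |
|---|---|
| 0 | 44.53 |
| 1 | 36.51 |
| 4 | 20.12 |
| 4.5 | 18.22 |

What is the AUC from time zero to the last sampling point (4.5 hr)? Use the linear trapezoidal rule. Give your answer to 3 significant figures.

AUC = 135 mcg/mL·hr

Trapezoidal AUC_0→4.5:
  [0→1]: (44.53+36.51)/2 × 1 = 40.52
  [1→4]: (36.51+20.12)/2 × 3 = 84.945
  [4→4.5]: (20.12+18.22)/2 × 0.5 = 9.585
  Sum = 135.05 mcg/mL·hr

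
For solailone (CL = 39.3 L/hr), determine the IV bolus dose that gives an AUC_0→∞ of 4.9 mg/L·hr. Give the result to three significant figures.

Dose_iv = CL × AUC_0→∞
     = 39.3 × 4.9 = 192.57 mg

Dose = 193 mg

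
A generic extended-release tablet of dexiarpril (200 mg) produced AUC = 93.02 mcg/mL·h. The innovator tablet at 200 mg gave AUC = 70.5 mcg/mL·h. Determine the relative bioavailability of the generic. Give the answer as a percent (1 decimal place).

F_rel = (AUC_test/D_test) / (AUC_ref/D_ref)
      = (93.02/200) / (70.5/200)
      = 0.4651 / 0.3525 = 1.3194 = 131.94%

F_rel = 131.9%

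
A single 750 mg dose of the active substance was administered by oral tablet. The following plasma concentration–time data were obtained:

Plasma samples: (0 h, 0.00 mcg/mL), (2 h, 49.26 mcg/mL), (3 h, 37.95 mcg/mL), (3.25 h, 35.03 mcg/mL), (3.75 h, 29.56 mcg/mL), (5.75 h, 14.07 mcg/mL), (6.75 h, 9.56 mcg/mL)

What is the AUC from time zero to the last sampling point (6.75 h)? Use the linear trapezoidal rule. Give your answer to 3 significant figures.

Trapezoidal AUC_0→6.75:
  [0→2]: (0.00+49.26)/2 × 2 = 49.26
  [2→3]: (49.26+37.95)/2 × 1 = 43.605
  [3→3.25]: (37.95+35.03)/2 × 0.25 = 9.1225
  [3.25→3.75]: (35.03+29.56)/2 × 0.5 = 16.1475
  [3.75→5.75]: (29.56+14.07)/2 × 2 = 43.63
  [5.75→6.75]: (14.07+9.56)/2 × 1 = 11.815
  Sum = 173.58 mcg/mL·h

AUC = 174 mcg/mL·h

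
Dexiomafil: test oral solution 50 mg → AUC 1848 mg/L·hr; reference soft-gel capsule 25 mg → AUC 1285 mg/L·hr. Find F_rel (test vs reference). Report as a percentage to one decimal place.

F_rel = (AUC_test/D_test) / (AUC_ref/D_ref)
      = (1848/50) / (1285/25)
      = 36.96 / 51.4 = 0.7191 = 71.91%

F_rel = 71.9%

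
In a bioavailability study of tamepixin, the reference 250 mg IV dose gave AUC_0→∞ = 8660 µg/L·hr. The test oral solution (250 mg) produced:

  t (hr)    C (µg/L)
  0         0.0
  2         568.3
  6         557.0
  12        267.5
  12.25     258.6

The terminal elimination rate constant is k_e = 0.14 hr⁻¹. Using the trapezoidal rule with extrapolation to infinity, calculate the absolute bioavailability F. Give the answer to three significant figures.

Trapezoidal AUC_0→12.25 (oral solution):
  [0→2]: (0.0+568.3)/2 × 2 = 568.3
  [2→6]: (568.3+557.0)/2 × 4 = 2250.6
  [6→12]: (557.0+267.5)/2 × 6 = 2473.5
  [12→12.25]: (267.5+258.6)/2 × 0.25 = 65.7625
  Sum = 5358.1625 µg/L·hr
Tail: C_last/k_e = 258.6/0.14 = 1847.143
AUC_0→∞ (oral solution) = 5358.1625 + 1847.143 = 7205.3055 µg/L·hr
F = (AUC_ev/D_ev)/(AUC_iv/D_iv) = (7205.3055/250)/(8660/250) = 28.821222/34.64 = 0.8320

F = 0.832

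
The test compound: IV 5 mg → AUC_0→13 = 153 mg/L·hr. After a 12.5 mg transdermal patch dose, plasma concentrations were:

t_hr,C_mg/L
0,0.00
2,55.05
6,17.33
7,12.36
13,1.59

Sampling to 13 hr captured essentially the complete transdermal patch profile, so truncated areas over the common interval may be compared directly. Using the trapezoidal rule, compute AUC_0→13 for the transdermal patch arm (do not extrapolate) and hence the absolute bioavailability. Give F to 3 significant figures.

F = 0.671

Trapezoidal AUC_0→13 (transdermal patch):
  [0→2]: (0.00+55.05)/2 × 2 = 55.05
  [2→6]: (55.05+17.33)/2 × 4 = 144.76
  [6→7]: (17.33+12.36)/2 × 1 = 14.845
  [7→13]: (12.36+1.59)/2 × 6 = 41.85
  Sum = 256.505 mg/L·hr
F = (AUC_ev/D_ev)/(AUC_iv/D_iv) = (256.505/12.5)/(153/5) = 20.5204/30.6 = 0.6706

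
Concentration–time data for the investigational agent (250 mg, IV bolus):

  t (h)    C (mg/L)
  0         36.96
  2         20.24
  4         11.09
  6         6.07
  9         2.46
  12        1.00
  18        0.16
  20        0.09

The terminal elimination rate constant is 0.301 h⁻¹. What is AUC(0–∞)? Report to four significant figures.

AUC = 127.7 mg/L·h

Trapezoidal AUC_0→20:
  [0→2]: (36.96+20.24)/2 × 2 = 57.2
  [2→4]: (20.24+11.09)/2 × 2 = 31.33
  [4→6]: (11.09+6.07)/2 × 2 = 17.16
  [6→9]: (6.07+2.46)/2 × 3 = 12.795
  [9→12]: (2.46+1.00)/2 × 3 = 5.19
  [12→18]: (1.00+0.16)/2 × 6 = 3.48
  [18→20]: (0.16+0.09)/2 × 2 = 0.25
  Sum = 127.405 mg/L·h
Extrapolated tail: C_last / k_e = 0.09 / 0.301 = 0.299
AUC_0→∞ = 127.405 + 0.299 = 127.704 mg/L·h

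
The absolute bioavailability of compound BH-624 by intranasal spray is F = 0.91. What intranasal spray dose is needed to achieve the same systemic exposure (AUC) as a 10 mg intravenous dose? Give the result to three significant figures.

D_intranasal = 11.0 mg

For equal systemic exposure: F × D_ev = D_iv
D_ev = D_iv / F = 10 / 0.91 = 10.989 mg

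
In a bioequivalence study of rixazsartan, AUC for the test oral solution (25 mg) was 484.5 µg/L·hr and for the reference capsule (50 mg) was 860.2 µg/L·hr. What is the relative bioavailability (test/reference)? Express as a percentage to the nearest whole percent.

F_rel = (AUC_test/D_test) / (AUC_ref/D_ref)
      = (484.5/25) / (860.2/50)
      = 19.38 / 17.204 = 1.1265 = 112.65%

F_rel = 113%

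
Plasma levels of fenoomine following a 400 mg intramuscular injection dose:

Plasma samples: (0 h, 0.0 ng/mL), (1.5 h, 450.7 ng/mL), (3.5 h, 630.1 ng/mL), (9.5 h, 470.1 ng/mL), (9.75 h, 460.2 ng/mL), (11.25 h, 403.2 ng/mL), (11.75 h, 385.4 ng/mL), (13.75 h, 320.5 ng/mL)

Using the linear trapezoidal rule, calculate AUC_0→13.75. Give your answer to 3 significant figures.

Trapezoidal AUC_0→13.75:
  [0→1.5]: (0.0+450.7)/2 × 1.5 = 338.025
  [1.5→3.5]: (450.7+630.1)/2 × 2 = 1080.8
  [3.5→9.5]: (630.1+470.1)/2 × 6 = 3300.6
  [9.5→9.75]: (470.1+460.2)/2 × 0.25 = 116.2875
  [9.75→11.25]: (460.2+403.2)/2 × 1.5 = 647.55
  [11.25→11.75]: (403.2+385.4)/2 × 0.5 = 197.15
  [11.75→13.75]: (385.4+320.5)/2 × 2 = 705.9
  Sum = 6386.3125 ng/mL·h

AUC = 6390 ng/mL·h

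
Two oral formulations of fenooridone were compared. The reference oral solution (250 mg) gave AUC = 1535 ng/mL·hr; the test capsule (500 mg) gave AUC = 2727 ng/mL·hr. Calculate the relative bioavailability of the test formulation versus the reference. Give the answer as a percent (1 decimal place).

F_rel = (AUC_test/D_test) / (AUC_ref/D_ref)
      = (2727/500) / (1535/250)
      = 5.454 / 6.14 = 0.8883 = 88.83%

F_rel = 88.8%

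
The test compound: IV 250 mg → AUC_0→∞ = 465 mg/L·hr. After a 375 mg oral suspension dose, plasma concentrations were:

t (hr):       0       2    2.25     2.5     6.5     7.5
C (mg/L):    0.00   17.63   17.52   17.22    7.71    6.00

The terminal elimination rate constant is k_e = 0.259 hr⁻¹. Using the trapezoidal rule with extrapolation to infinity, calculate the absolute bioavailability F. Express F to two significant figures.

Trapezoidal AUC_0→7.5 (oral suspension):
  [0→2]: (0.00+17.63)/2 × 2 = 17.63
  [2→2.25]: (17.63+17.52)/2 × 0.25 = 4.39375
  [2.25→2.5]: (17.52+17.22)/2 × 0.25 = 4.3425
  [2.5→6.5]: (17.22+7.71)/2 × 4 = 49.86
  [6.5→7.5]: (7.71+6.00)/2 × 1 = 6.855
  Sum = 83.08125 mg/L·hr
Tail: C_last/k_e = 6.00/0.259 = 23.166
AUC_0→∞ (oral suspension) = 83.08125 + 23.166 = 106.24725 mg/L·hr
F = (AUC_ev/D_ev)/(AUC_iv/D_iv) = (106.24725/375)/(465/250) = 0.283326/1.86 = 0.1523

F = 0.15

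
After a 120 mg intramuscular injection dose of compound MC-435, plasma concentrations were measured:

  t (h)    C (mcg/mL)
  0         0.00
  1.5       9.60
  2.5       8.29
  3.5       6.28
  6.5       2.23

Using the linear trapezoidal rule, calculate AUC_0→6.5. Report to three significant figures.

AUC = 36.2 mcg/mL·h

Trapezoidal AUC_0→6.5:
  [0→1.5]: (0.00+9.60)/2 × 1.5 = 7.2
  [1.5→2.5]: (9.60+8.29)/2 × 1 = 8.945
  [2.5→3.5]: (8.29+6.28)/2 × 1 = 7.285
  [3.5→6.5]: (6.28+2.23)/2 × 3 = 12.765
  Sum = 36.195 mcg/mL·h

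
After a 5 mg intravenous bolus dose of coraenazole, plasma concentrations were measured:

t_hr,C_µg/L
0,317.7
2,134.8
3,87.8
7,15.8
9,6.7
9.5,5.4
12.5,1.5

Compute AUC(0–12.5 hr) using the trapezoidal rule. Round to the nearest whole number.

Trapezoidal AUC_0→12.5:
  [0→2]: (317.7+134.8)/2 × 2 = 452.5
  [2→3]: (134.8+87.8)/2 × 1 = 111.3
  [3→7]: (87.8+15.8)/2 × 4 = 207.2
  [7→9]: (15.8+6.7)/2 × 2 = 22.5
  [9→9.5]: (6.7+5.4)/2 × 0.5 = 3.025
  [9.5→12.5]: (5.4+1.5)/2 × 3 = 10.35
  Sum = 806.875 µg/L·hr

AUC = 807 µg/L·hr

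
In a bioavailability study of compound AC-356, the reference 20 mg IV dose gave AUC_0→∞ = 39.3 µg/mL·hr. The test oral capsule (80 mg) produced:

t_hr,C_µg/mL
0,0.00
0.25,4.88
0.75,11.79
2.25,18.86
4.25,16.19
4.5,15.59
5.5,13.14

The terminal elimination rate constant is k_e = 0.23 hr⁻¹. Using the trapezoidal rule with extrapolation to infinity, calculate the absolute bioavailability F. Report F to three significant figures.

F = 0.880

Trapezoidal AUC_0→5.5 (oral capsule):
  [0→0.25]: (0.00+4.88)/2 × 0.25 = 0.61
  [0.25→0.75]: (4.88+11.79)/2 × 0.5 = 4.1675
  [0.75→2.25]: (11.79+18.86)/2 × 1.5 = 22.9875
  [2.25→4.25]: (18.86+16.19)/2 × 2 = 35.05
  [4.25→4.5]: (16.19+15.59)/2 × 0.25 = 3.9725
  [4.5→5.5]: (15.59+13.14)/2 × 1 = 14.365
  Sum = 81.1525 µg/mL·hr
Tail: C_last/k_e = 13.14/0.23 = 57.130
AUC_0→∞ (oral capsule) = 81.1525 + 57.130 = 138.2825 µg/mL·hr
F = (AUC_ev/D_ev)/(AUC_iv/D_iv) = (138.2825/80)/(39.3/20) = 1.72853/1.965 = 0.8797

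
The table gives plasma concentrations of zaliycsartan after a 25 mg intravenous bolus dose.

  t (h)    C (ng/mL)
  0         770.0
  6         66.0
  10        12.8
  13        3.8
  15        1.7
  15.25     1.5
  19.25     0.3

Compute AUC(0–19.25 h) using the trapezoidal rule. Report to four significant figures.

Trapezoidal AUC_0→19.25:
  [0→6]: (770.0+66.0)/2 × 6 = 2508.0
  [6→10]: (66.0+12.8)/2 × 4 = 157.6
  [10→13]: (12.8+3.8)/2 × 3 = 24.9
  [13→15]: (3.8+1.7)/2 × 2 = 5.5
  [15→15.25]: (1.7+1.5)/2 × 0.25 = 0.4
  [15.25→19.25]: (1.5+0.3)/2 × 4 = 3.6
  Sum = 2700.0 ng/mL·h

AUC = 2700 ng/mL·h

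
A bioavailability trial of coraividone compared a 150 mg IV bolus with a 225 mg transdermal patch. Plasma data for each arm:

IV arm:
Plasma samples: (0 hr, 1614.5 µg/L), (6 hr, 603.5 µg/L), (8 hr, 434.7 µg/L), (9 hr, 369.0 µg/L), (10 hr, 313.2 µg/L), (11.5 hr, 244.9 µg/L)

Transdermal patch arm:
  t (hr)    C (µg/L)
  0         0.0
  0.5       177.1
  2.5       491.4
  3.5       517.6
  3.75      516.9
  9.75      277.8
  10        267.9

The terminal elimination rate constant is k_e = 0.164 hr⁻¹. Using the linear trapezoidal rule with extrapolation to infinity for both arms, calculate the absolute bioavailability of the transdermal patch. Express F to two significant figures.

Trapezoidal AUC_0→11.5 (IV):
  [0→6]: (1614.5+603.5)/2 × 6 = 6654.0
  [6→8]: (603.5+434.7)/2 × 2 = 1038.2
  [8→9]: (434.7+369.0)/2 × 1 = 401.85
  [9→10]: (369.0+313.2)/2 × 1 = 341.1
  [10→11.5]: (313.2+244.9)/2 × 1.5 = 418.575
  Sum = 8853.725 µg/L·hr
IV tail: 244.9/0.164 = 1493.293; AUC_iv,0→∞ = 8853.725 + 1493.293 = 10347.018 µg/L·hr
Trapezoidal AUC_0→10 (transdermal patch):
  [0→0.5]: (0.0+177.1)/2 × 0.5 = 44.275
  [0.5→2.5]: (177.1+491.4)/2 × 2 = 668.5
  [2.5→3.5]: (491.4+517.6)/2 × 1 = 504.5
  [3.5→3.75]: (517.6+516.9)/2 × 0.25 = 129.3125
  [3.75→9.75]: (516.9+277.8)/2 × 6 = 2384.1
  [9.75→10]: (277.8+267.9)/2 × 0.25 = 68.2125
  Sum = 3798.9 µg/L·hr
transdermal patch tail: 267.9/0.164 = 1633.537; AUC_ev,0→∞ = 3798.9 + 1633.537 = 5432.437 µg/L·hr
F = (AUC_ev/D_ev)/(AUC_iv/D_iv) = (5432.437/225)/(10347.018/150) = 24.1442/68.98012 = 0.3500

F = 0.35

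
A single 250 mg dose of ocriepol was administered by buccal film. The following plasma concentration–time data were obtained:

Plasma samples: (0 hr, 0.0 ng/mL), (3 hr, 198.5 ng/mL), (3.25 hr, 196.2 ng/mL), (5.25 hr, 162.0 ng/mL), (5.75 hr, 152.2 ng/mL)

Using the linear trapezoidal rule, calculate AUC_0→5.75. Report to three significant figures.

AUC = 784 ng/mL·hr

Trapezoidal AUC_0→5.75:
  [0→3]: (0.0+198.5)/2 × 3 = 297.75
  [3→3.25]: (198.5+196.2)/2 × 0.25 = 49.3375
  [3.25→5.25]: (196.2+162.0)/2 × 2 = 358.2
  [5.25→5.75]: (162.0+152.2)/2 × 0.5 = 78.55
  Sum = 783.8375 ng/mL·hr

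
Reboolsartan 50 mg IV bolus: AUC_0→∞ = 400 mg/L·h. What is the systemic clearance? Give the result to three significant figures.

CL = 0.125 L/h

CL = Dose_iv / AUC_0→∞
   = 50 / 400 = 0.125 L/h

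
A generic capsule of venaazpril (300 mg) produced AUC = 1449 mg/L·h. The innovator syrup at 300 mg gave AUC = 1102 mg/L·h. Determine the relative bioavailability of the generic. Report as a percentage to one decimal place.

F_rel = (AUC_test/D_test) / (AUC_ref/D_ref)
      = (1449/300) / (1102/300)
      = 4.83 / 3.67333 = 1.3149 = 131.49%

F_rel = 131.5%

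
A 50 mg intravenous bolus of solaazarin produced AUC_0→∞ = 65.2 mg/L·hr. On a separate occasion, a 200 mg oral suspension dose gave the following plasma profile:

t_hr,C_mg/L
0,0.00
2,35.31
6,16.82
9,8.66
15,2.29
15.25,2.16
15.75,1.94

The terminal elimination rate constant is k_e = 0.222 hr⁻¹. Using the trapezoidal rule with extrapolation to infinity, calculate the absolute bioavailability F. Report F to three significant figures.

Trapezoidal AUC_0→15.75 (oral suspension):
  [0→2]: (0.00+35.31)/2 × 2 = 35.31
  [2→6]: (35.31+16.82)/2 × 4 = 104.26
  [6→9]: (16.82+8.66)/2 × 3 = 38.22
  [9→15]: (8.66+2.29)/2 × 6 = 32.85
  [15→15.25]: (2.29+2.16)/2 × 0.25 = 0.55625
  [15.25→15.75]: (2.16+1.94)/2 × 0.5 = 1.025
  Sum = 212.22125 mg/L·hr
Tail: C_last/k_e = 1.94/0.222 = 8.739
AUC_0→∞ (oral suspension) = 212.22125 + 8.739 = 220.96025 mg/L·hr
F = (AUC_ev/D_ev)/(AUC_iv/D_iv) = (220.96025/200)/(65.2/50) = 1.1048/1.304 = 0.8472

F = 0.847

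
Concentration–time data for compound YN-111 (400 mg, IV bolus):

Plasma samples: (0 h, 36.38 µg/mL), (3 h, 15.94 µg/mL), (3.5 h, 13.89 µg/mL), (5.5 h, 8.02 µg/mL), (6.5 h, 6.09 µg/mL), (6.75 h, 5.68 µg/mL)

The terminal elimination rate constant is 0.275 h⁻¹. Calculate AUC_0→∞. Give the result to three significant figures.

Trapezoidal AUC_0→6.75:
  [0→3]: (36.38+15.94)/2 × 3 = 78.48
  [3→3.5]: (15.94+13.89)/2 × 0.5 = 7.4575
  [3.5→5.5]: (13.89+8.02)/2 × 2 = 21.91
  [5.5→6.5]: (8.02+6.09)/2 × 1 = 7.055
  [6.5→6.75]: (6.09+5.68)/2 × 0.25 = 1.47125
  Sum = 116.37375 µg/mL·h
Extrapolated tail: C_last / k_e = 5.68 / 0.275 = 20.655
AUC_0→∞ = 116.37375 + 20.655 = 137.02875 µg/mL·h

AUC = 137 µg/mL·h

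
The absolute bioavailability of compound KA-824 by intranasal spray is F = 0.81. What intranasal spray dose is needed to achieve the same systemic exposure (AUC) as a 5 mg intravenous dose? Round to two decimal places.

D_intranasal = 6.17 mg

For equal systemic exposure: F × D_ev = D_iv
D_ev = D_iv / F = 5 / 0.81 = 6.17284 mg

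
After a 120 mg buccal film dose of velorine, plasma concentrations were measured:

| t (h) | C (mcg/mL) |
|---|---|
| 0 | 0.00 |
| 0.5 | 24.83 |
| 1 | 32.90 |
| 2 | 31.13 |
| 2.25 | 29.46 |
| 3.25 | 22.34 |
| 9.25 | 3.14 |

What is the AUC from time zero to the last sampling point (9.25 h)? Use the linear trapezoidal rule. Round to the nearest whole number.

AUC = 163 mcg/mL·h

Trapezoidal AUC_0→9.25:
  [0→0.5]: (0.00+24.83)/2 × 0.5 = 6.2075
  [0.5→1]: (24.83+32.90)/2 × 0.5 = 14.4325
  [1→2]: (32.90+31.13)/2 × 1 = 32.015
  [2→2.25]: (31.13+29.46)/2 × 0.25 = 7.57375
  [2.25→3.25]: (29.46+22.34)/2 × 1 = 25.9
  [3.25→9.25]: (22.34+3.14)/2 × 6 = 76.44
  Sum = 162.56875 mcg/mL·h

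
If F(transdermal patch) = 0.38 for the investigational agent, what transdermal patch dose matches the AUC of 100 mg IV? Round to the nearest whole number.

For equal systemic exposure: F × D_ev = D_iv
D_ev = D_iv / F = 100 / 0.38 = 263.158 mg

D_transdermal = 263 mg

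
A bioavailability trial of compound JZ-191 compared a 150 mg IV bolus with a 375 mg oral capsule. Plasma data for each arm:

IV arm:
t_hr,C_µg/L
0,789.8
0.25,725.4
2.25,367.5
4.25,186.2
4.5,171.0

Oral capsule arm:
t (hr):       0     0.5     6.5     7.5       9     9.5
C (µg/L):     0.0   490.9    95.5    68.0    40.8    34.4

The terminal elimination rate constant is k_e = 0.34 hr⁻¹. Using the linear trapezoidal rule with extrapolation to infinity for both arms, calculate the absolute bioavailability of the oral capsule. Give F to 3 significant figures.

F = 0.363

Trapezoidal AUC_0→4.5 (IV):
  [0→0.25]: (789.8+725.4)/2 × 0.25 = 189.4
  [0.25→2.25]: (725.4+367.5)/2 × 2 = 1092.9
  [2.25→4.25]: (367.5+186.2)/2 × 2 = 553.7
  [4.25→4.5]: (186.2+171.0)/2 × 0.25 = 44.65
  Sum = 1880.65 µg/L·hr
IV tail: 171.0/0.34 = 502.941; AUC_iv,0→∞ = 1880.65 + 502.941 = 2383.591 µg/L·hr
Trapezoidal AUC_0→9.5 (oral capsule):
  [0→0.5]: (0.0+490.9)/2 × 0.5 = 122.725
  [0.5→6.5]: (490.9+95.5)/2 × 6 = 1759.2
  [6.5→7.5]: (95.5+68.0)/2 × 1 = 81.75
  [7.5→9]: (68.0+40.8)/2 × 1.5 = 81.6
  [9→9.5]: (40.8+34.4)/2 × 0.5 = 18.8
  Sum = 2064.075 µg/L·hr
oral capsule tail: 34.4/0.34 = 101.176; AUC_ev,0→∞ = 2064.075 + 101.176 = 2165.251 µg/L·hr
F = (AUC_ev/D_ev)/(AUC_iv/D_iv) = (2165.251/375)/(2383.591/150) = 5.774/15.8906 = 0.3634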